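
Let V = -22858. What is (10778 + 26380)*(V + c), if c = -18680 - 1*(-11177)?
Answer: -1128154038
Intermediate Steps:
c = -7503 (c = -18680 + 11177 = -7503)
(10778 + 26380)*(V + c) = (10778 + 26380)*(-22858 - 7503) = 37158*(-30361) = -1128154038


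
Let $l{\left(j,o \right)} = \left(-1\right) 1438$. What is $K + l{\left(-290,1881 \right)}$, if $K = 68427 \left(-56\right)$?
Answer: $-3833350$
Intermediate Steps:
$l{\left(j,o \right)} = -1438$
$K = -3831912$
$K + l{\left(-290,1881 \right)} = -3831912 - 1438 = -3833350$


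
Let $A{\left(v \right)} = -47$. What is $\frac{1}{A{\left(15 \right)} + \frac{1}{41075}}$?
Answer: $- \frac{41075}{1930524} \approx -0.021277$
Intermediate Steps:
$\frac{1}{A{\left(15 \right)} + \frac{1}{41075}} = \frac{1}{-47 + \frac{1}{41075}} = \frac{1}{- \frac{1930524}{41075}} = - \frac{41075}{1930524}$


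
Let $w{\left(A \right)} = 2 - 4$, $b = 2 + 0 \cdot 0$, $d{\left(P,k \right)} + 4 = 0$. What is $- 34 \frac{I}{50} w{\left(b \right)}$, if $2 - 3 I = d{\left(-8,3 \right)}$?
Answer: $\frac{68}{25} \approx 2.72$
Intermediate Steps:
$d{\left(P,k \right)} = -4$ ($d{\left(P,k \right)} = -4 + 0 = -4$)
$I = 2$ ($I = \frac{2}{3} - - \frac{4}{3} = \frac{2}{3} + \frac{4}{3} = 2$)
$b = 2$ ($b = 2 + 0 = 2$)
$w{\left(A \right)} = -2$ ($w{\left(A \right)} = 2 - 4 = -2$)
$- 34 \frac{I}{50} w{\left(b \right)} = - 34 \cdot \frac{2}{50} \left(-2\right) = - 34 \cdot 2 \cdot \frac{1}{50} \left(-2\right) = \left(-34\right) \frac{1}{25} \left(-2\right) = \left(- \frac{34}{25}\right) \left(-2\right) = \frac{68}{25}$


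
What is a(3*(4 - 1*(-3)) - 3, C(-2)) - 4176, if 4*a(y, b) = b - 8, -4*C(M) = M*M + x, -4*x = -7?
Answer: -267415/64 ≈ -4178.4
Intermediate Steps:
x = 7/4 (x = -¼*(-7) = 7/4 ≈ 1.7500)
C(M) = -7/16 - M²/4 (C(M) = -(M*M + 7/4)/4 = -(M² + 7/4)/4 = -(7/4 + M²)/4 = -7/16 - M²/4)
a(y, b) = -2 + b/4 (a(y, b) = (b - 8)/4 = (-8 + b)/4 = -2 + b/4)
a(3*(4 - 1*(-3)) - 3, C(-2)) - 4176 = (-2 + (-7/16 - ¼*(-2)²)/4) - 4176 = (-2 + (-7/16 - ¼*4)/4) - 4176 = (-2 + (-7/16 - 1)/4) - 4176 = (-2 + (¼)*(-23/16)) - 4176 = (-2 - 23/64) - 4176 = -151/64 - 4176 = -267415/64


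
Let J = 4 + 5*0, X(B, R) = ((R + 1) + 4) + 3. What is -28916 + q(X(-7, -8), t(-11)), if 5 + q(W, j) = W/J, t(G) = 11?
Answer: -28921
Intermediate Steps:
X(B, R) = 8 + R (X(B, R) = ((1 + R) + 4) + 3 = (5 + R) + 3 = 8 + R)
J = 4 (J = 4 + 0 = 4)
q(W, j) = -5 + W/4
-28916 + q(X(-7, -8), t(-11)) = -28916 + (-5 + (8 - 8)/4) = -28916 + (-5 + (¼)*0) = -28916 + (-5 + 0) = -28916 - 5 = -28921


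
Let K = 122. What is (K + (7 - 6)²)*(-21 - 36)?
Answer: -7011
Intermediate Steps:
(K + (7 - 6)²)*(-21 - 36) = (122 + (7 - 6)²)*(-21 - 36) = (122 + 1²)*(-57) = (122 + 1)*(-57) = 123*(-57) = -7011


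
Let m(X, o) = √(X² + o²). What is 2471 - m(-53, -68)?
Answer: 2471 - √7433 ≈ 2384.8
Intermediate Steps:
2471 - m(-53, -68) = 2471 - √((-53)² + (-68)²) = 2471 - √(2809 + 4624) = 2471 - √7433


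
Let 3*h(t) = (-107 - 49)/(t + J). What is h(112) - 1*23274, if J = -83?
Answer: -674998/29 ≈ -23276.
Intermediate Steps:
h(t) = -52/(-83 + t) (h(t) = ((-107 - 49)/(t - 83))/3 = (-156/(-83 + t))/3 = -52/(-83 + t))
h(112) - 1*23274 = -52/(-83 + 112) - 1*23274 = -52/29 - 23274 = -674998/29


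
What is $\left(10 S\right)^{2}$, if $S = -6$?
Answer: $3600$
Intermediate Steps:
$\left(10 S\right)^{2} = \left(10 \left(-6\right)\right)^{2} = \left(-60\right)^{2} = 3600$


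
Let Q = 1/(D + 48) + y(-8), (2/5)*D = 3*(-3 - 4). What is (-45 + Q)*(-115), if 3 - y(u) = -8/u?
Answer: 44735/9 ≈ 4970.6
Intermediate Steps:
y(u) = 3 + 8/u (y(u) = 3 - (-8)/u = 3 + 8/u)
D = -105/2 (D = 5*(3*(-3 - 4))/2 = 5*(3*(-7))/2 = (5/2)*(-21) = -105/2 ≈ -52.500)
Q = 16/9 (Q = 1/(-105/2 + 48) + (3 + 8/(-8)) = 1/(-9/2) + (3 + 8*(-⅛)) = -2/9 + (3 - 1) = -2/9 + 2 = 16/9 ≈ 1.7778)
(-45 + Q)*(-115) = (-45 + 16/9)*(-115) = -389/9*(-115) = 44735/9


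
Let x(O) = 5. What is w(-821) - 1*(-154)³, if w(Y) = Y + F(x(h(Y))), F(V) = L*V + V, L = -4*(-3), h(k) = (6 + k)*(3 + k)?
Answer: 3651508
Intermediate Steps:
h(k) = (3 + k)*(6 + k)
L = 12
F(V) = 13*V (F(V) = 12*V + V = 13*V)
w(Y) = 65 + Y (w(Y) = Y + 13*5 = Y + 65 = 65 + Y)
w(-821) - 1*(-154)³ = (65 - 821) - 1*(-154)³ = -756 - 1*(-3652264) = -756 + 3652264 = 3651508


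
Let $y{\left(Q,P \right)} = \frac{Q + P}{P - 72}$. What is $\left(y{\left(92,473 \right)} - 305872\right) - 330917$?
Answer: $- \frac{255351824}{401} \approx -6.3679 \cdot 10^{5}$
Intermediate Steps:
$y{\left(Q,P \right)} = \frac{P + Q}{-72 + P}$
$\left(y{\left(92,473 \right)} - 305872\right) - 330917 = \left(\frac{473 + 92}{-72 + 473} - 305872\right) - 330917 = \left(\frac{1}{401} \cdot 565 - 305872\right) - 330917 = \left(\frac{565}{401} - 305872\right) - 330917 = - \frac{122654107}{401} - 330917 = - \frac{255351824}{401}$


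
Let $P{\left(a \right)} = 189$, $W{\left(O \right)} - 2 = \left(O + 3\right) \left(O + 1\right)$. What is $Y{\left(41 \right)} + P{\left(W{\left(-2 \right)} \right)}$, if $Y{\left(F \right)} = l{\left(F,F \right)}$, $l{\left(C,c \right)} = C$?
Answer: $230$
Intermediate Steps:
$W{\left(O \right)} = 2 + \left(1 + O\right) \left(3 + O\right)$ ($W{\left(O \right)} = 2 + \left(O + 3\right) \left(O + 1\right) = 2 + \left(3 + O\right) \left(1 + O\right) = 2 + \left(1 + O\right) \left(3 + O\right)$)
$Y{\left(F \right)} = F$
$Y{\left(41 \right)} + P{\left(W{\left(-2 \right)} \right)} = 41 + 189 = 230$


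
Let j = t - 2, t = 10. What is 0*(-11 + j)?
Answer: 0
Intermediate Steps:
j = 8 (j = 10 - 2 = 8)
0*(-11 + j) = 0*(-11 + 8) = 0*(-3) = 0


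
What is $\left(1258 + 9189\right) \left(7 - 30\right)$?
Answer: $-240281$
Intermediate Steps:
$\left(1258 + 9189\right) \left(7 - 30\right) = 10447 \left(7 - 30\right) = 10447 \left(-23\right) = -240281$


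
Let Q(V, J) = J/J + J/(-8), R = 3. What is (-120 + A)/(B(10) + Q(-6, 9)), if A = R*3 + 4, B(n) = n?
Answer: -856/79 ≈ -10.835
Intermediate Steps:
A = 13 (A = 3*3 + 4 = 9 + 4 = 13)
Q(V, J) = 1 - J/8 (Q(V, J) = 1 + J*(-⅛) = 1 - J/8)
(-120 + A)/(B(10) + Q(-6, 9)) = (-120 + 13)/(10 + (1 - ⅛*9)) = -107/(10 + (1 - 9/8)) = -107/(10 - ⅛) = -107/79/8 = -107*8/79 = -856/79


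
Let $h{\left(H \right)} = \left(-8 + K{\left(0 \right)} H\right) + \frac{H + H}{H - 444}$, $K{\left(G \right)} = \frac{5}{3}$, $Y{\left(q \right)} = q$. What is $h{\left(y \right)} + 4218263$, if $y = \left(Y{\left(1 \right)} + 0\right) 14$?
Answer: $\frac{2720789483}{645} \approx 4.2183 \cdot 10^{6}$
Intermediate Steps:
$K{\left(G \right)} = \frac{5}{3}$ ($K{\left(G \right)} = 5 \cdot \frac{1}{3} = \frac{5}{3}$)
$y = 14$ ($y = \left(1 + 0\right) 14 = 1 \cdot 14 = 14$)
$h{\left(H \right)} = -8 + \frac{5 H}{3} + \frac{2 H}{-444 + H}$ ($h{\left(H \right)} = \left(-8 + \frac{5 H}{3}\right) + \frac{H + H}{H - 444} = \left(-8 + \frac{5 H}{3}\right) + \frac{2 H}{-444 + H} = -8 + \frac{5 H}{3} + \frac{2 H}{-444 + H}$)
$h{\left(y \right)} + 4218263 = \frac{10656 - 31332 + 5 \cdot 14^{2}}{3 \left(-444 + 14\right)} + 4218263 = \frac{10656 - 31332 + 5 \cdot 196}{3 \left(-430\right)} + 4218263 = \frac{1}{3} \left(- \frac{1}{430}\right) \left(10656 - 31332 + 980\right) + 4218263 = \frac{1}{3} \left(- \frac{1}{430}\right) \left(-19696\right) + 4218263 = \frac{9848}{645} + 4218263 = \frac{2720789483}{645}$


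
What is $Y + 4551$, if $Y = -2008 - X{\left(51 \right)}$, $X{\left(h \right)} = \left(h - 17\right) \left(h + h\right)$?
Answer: $-925$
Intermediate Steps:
$X{\left(h \right)} = 2 h \left(-17 + h\right)$ ($X{\left(h \right)} = \left(-17 + h\right) 2 h = 2 h \left(-17 + h\right)$)
$Y = -5476$ ($Y = -2008 - 2 \cdot 51 \left(-17 + 51\right) = -2008 - 2 \cdot 51 \cdot 34 = -2008 - 3468 = -5476$)
$Y + 4551 = -5476 + 4551 = -925$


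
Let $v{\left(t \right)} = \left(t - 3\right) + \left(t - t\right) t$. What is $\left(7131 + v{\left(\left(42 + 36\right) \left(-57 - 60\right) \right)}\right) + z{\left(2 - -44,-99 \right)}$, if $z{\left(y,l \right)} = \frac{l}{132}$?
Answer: $- \frac{7995}{4} \approx -1998.8$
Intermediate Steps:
$z{\left(y,l \right)} = \frac{l}{132}$ ($z{\left(y,l \right)} = l \frac{1}{132} = \frac{l}{132}$)
$v{\left(t \right)} = -3 + t$ ($v{\left(t \right)} = \left(-3 + t\right) + 0 t = \left(-3 + t\right) + 0 = -3 + t$)
$\left(7131 + v{\left(\left(42 + 36\right) \left(-57 - 60\right) \right)}\right) + z{\left(2 - -44,-99 \right)} = \left(7131 + \left(-3 + \left(42 + 36\right) \left(-57 - 60\right)\right)\right) + \frac{1}{132} \left(-99\right) = \left(7131 + \left(-3 + 78 \left(-117\right)\right)\right) - \frac{3}{4} = \left(7131 - 9129\right) - \frac{3}{4} = -1998 - \frac{3}{4} = - \frac{7995}{4}$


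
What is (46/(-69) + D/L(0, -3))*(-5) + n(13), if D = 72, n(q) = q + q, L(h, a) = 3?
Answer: -272/3 ≈ -90.667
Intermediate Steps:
n(q) = 2*q
(46/(-69) + D/L(0, -3))*(-5) + n(13) = (46/(-69) + 72/3)*(-5) + 2*13 = (46*(-1/69) + 72*(⅓))*(-5) + 26 = (-⅔ + 24)*(-5) + 26 = (70/3)*(-5) + 26 = -350/3 + 26 = -272/3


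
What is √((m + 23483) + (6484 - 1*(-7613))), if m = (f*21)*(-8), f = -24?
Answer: 2*√10403 ≈ 203.99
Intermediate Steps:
m = 4032 (m = -24*21*(-8) = -504*(-8) = 4032)
√((m + 23483) + (6484 - 1*(-7613))) = √((4032 + 23483) + (6484 - 1*(-7613))) = √(27515 + (6484 + 7613)) = √(27515 + 14097) = √41612 = 2*√10403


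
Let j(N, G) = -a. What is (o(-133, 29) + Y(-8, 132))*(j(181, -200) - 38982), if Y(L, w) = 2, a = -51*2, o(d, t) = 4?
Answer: -233280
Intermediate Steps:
a = -102
j(N, G) = 102 (j(N, G) = -1*(-102) = 102)
(o(-133, 29) + Y(-8, 132))*(j(181, -200) - 38982) = (4 + 2)*(102 - 38982) = 6*(-38880) = -233280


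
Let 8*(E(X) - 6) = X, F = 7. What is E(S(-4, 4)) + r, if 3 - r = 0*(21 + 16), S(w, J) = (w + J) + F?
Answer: 79/8 ≈ 9.8750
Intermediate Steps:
S(w, J) = 7 + J + w (S(w, J) = (w + J) + 7 = (J + w) + 7 = 7 + J + w)
E(X) = 6 + X/8
r = 3 (r = 3 - 0*(21 + 16) = 3 - 0*37 = 3 - 1*0 = 3 + 0 = 3)
E(S(-4, 4)) + r = (6 + (7 + 4 - 4)/8) + 3 = (6 + (1/8)*7) + 3 = (6 + 7/8) + 3 = 55/8 + 3 = 79/8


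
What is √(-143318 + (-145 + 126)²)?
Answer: I*√142957 ≈ 378.1*I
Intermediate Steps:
√(-143318 + (-145 + 126)²) = √(-143318 + (-19)²) = √(-143318 + 361) = √(-142957) = I*√142957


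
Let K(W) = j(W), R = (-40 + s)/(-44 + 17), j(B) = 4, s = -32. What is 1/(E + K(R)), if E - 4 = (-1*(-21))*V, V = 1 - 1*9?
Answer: -1/160 ≈ -0.0062500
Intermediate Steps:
V = -8 (V = 1 - 9 = -8)
R = 8/3 (R = (-40 - 32)/(-44 + 17) = -72/(-27) = -72*(-1/27) = 8/3 ≈ 2.6667)
K(W) = 4
E = -164 (E = 4 - 1*(-21)*(-8) = 4 + 21*(-8) = 4 - 168 = -164)
1/(E + K(R)) = 1/(-164 + 4) = 1/(-160) = -1/160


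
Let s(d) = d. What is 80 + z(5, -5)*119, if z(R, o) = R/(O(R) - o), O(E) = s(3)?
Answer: 1235/8 ≈ 154.38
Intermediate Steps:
O(E) = 3
z(R, o) = R/(3 - o)
80 + z(5, -5)*119 = 80 - 1*5/(-3 - 5)*119 = 80 - 1*5/(-8)*119 = 80 - 1*5*(-1/8)*119 = 80 + (5/8)*119 = 80 + 595/8 = 1235/8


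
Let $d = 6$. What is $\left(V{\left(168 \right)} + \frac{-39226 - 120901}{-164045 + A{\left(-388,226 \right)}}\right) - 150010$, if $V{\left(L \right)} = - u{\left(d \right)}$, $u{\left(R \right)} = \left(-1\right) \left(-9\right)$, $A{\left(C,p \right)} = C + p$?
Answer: $- \frac{24634009806}{164207} \approx -1.5002 \cdot 10^{5}$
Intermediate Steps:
$u{\left(R \right)} = 9$
$V{\left(L \right)} = -9$ ($V{\left(L \right)} = \left(-1\right) 9 = -9$)
$\left(V{\left(168 \right)} + \frac{-39226 - 120901}{-164045 + A{\left(-388,226 \right)}}\right) - 150010 = \left(-9 + \frac{-39226 - 120901}{-164045 + \left(-388 + 226\right)}\right) - 150010 = \left(-9 - \frac{160127}{-164045 - 162}\right) - 150010 = \left(-9 - \frac{160127}{-164207}\right) - 150010 = \left(-9 - - \frac{160127}{164207}\right) - 150010 = \left(-9 + \frac{160127}{164207}\right) - 150010 = - \frac{1317736}{164207} - 150010 = - \frac{24634009806}{164207}$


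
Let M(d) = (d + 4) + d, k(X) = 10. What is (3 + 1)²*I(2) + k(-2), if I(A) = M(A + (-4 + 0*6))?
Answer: 10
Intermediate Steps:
M(d) = 4 + 2*d (M(d) = (4 + d) + d = 4 + 2*d)
I(A) = -4 + 2*A (I(A) = 4 + 2*(A + (-4 + 0*6)) = 4 + 2*(A + (-4 + 0)) = 4 + 2*(A - 4) = 4 + 2*(-4 + A) = 4 + (-8 + 2*A) = -4 + 2*A)
(3 + 1)²*I(2) + k(-2) = (3 + 1)²*(-4 + 2*2) + 10 = 4²*(-4 + 4) + 10 = 16*0 + 10 = 0 + 10 = 10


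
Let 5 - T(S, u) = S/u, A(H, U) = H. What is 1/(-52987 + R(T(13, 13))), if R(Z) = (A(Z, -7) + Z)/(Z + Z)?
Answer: -1/52986 ≈ -1.8873e-5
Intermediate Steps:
T(S, u) = 5 - S/u
R(Z) = 1 (R(Z) = (Z + Z)/(Z + Z) = (2*Z)/((2*Z)) = (2*Z)*(1/(2*Z)) = 1)
1/(-52987 + R(T(13, 13))) = 1/(-52987 + 1) = 1/(-52986) = -1/52986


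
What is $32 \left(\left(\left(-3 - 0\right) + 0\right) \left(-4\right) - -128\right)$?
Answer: $4480$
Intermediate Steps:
$32 \left(\left(\left(-3 - 0\right) + 0\right) \left(-4\right) - -128\right) = 32 \left(\left(\left(-3 + 0\right) + 0\right) \left(-4\right) + 128\right) = 32 \left(\left(-3 + 0\right) \left(-4\right) + 128\right) = 32 \left(\left(-3\right) \left(-4\right) + 128\right) = 32 \left(12 + 128\right) = 32 \cdot 140 = 4480$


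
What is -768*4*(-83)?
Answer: 254976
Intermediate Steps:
-768*4*(-83) = -96*32*(-83) = -3072*(-83) = 254976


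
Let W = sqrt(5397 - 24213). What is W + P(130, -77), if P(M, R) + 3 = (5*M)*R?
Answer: -50053 + 56*I*sqrt(6) ≈ -50053.0 + 137.17*I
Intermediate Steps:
P(M, R) = -3 + 5*M*R (P(M, R) = -3 + (5*M)*R = -3 + 5*M*R)
W = 56*I*sqrt(6) (W = sqrt(-18816) = 56*I*sqrt(6) ≈ 137.17*I)
W + P(130, -77) = 56*I*sqrt(6) + (-3 + 5*130*(-77)) = 56*I*sqrt(6) + (-3 - 50050) = 56*I*sqrt(6) - 50053 = -50053 + 56*I*sqrt(6)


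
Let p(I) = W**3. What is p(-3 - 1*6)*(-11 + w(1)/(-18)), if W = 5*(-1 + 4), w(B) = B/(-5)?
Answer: -74175/2 ≈ -37088.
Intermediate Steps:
w(B) = -B/5 (w(B) = B*(-1/5) = -B/5)
W = 15 (W = 5*3 = 15)
p(I) = 3375 (p(I) = 15**3 = 3375)
p(-3 - 1*6)*(-11 + w(1)/(-18)) = 3375*(-11 - 1/5*1/(-18)) = 3375*(-11 - 1/5*(-1/18)) = 3375*(-11 + 1/90) = 3375*(-989/90) = -74175/2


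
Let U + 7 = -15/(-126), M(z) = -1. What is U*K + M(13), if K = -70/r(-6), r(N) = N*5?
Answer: -307/18 ≈ -17.056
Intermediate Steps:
r(N) = 5*N
K = 7/3 (K = -70/(5*(-6)) = -70/(-30) = -70*(-1/30) = 7/3 ≈ 2.3333)
U = -289/42 (U = -7 - 15/(-126) = -7 - 15*(-1/126) = -7 + 5/42 = -289/42 ≈ -6.8810)
U*K + M(13) = -289/42*7/3 - 1 = -289/18 - 1 = -307/18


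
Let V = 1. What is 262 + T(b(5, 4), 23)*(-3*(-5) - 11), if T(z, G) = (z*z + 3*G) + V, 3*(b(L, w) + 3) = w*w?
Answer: 5074/9 ≈ 563.78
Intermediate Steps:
b(L, w) = -3 + w²/3 (b(L, w) = -3 + (w*w)/3 = -3 + w²/3)
T(z, G) = 1 + z² + 3*G (T(z, G) = (z*z + 3*G) + 1 = (z² + 3*G) + 1 = 1 + z² + 3*G)
262 + T(b(5, 4), 23)*(-3*(-5) - 11) = 262 + (1 + (-3 + (⅓)*4²)² + 3*23)*(-3*(-5) - 11) = 262 + (1 + (-3 + (⅓)*16)² + 69)*(15 - 11) = 262 + (1 + (-3 + 16/3)² + 69)*4 = 262 + (1 + (7/3)² + 69)*4 = 262 + (1 + 49/9 + 69)*4 = 262 + (679/9)*4 = 262 + 2716/9 = 5074/9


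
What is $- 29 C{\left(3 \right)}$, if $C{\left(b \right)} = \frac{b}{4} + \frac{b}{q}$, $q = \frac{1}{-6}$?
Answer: $\frac{2001}{4} \approx 500.25$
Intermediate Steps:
$q = - \frac{1}{6} \approx -0.16667$
$C{\left(b \right)} = - \frac{23 b}{4}$ ($C{\left(b \right)} = \frac{b}{4} + \frac{b}{- \frac{1}{6}} = b \frac{1}{4} + b \left(-6\right) = \frac{b}{4} - 6 b = - \frac{23 b}{4}$)
$- 29 C{\left(3 \right)} = - 29 \left(\left(- \frac{23}{4}\right) 3\right) = \left(-29\right) \left(- \frac{69}{4}\right) = \frac{2001}{4}$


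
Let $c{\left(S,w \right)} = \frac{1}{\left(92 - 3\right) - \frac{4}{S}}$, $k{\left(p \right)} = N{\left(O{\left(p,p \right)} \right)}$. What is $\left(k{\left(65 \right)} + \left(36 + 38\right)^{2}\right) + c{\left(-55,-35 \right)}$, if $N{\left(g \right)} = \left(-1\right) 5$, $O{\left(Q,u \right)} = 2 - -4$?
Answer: $\frac{26802484}{4899} \approx 5471.0$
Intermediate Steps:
$O{\left(Q,u \right)} = 6$ ($O{\left(Q,u \right)} = 2 + 4 = 6$)
$N{\left(g \right)} = -5$
$k{\left(p \right)} = -5$
$c{\left(S,w \right)} = \frac{1}{89 - \frac{4}{S}}$ ($c{\left(S,w \right)} = \frac{1}{\left(92 - 3\right) - \frac{4}{S}} = \frac{1}{89 - \frac{4}{S}}$)
$\left(k{\left(65 \right)} + \left(36 + 38\right)^{2}\right) + c{\left(-55,-35 \right)} = \left(-5 + \left(36 + 38\right)^{2}\right) - \frac{55}{-4 + 89 \left(-55\right)} = \left(-5 + 74^{2}\right) - \frac{55}{-4 - 4895} = \left(-5 + 5476\right) - \frac{55}{-4899} = 5471 - - \frac{55}{4899} = 5471 + \frac{55}{4899} = \frac{26802484}{4899}$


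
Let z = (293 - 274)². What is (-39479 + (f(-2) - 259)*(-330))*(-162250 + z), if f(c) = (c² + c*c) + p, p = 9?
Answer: -6537239709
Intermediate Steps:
f(c) = 9 + 2*c² (f(c) = (c² + c*c) + 9 = (c² + c²) + 9 = 2*c² + 9 = 9 + 2*c²)
z = 361 (z = 19² = 361)
(-39479 + (f(-2) - 259)*(-330))*(-162250 + z) = (-39479 + ((9 + 2*(-2)²) - 259)*(-330))*(-162250 + 361) = (-39479 + ((9 + 2*4) - 259)*(-330))*(-161889) = (-39479 + ((9 + 8) - 259)*(-330))*(-161889) = (-39479 + (17 - 259)*(-330))*(-161889) = (-39479 - 242*(-330))*(-161889) = (-39479 + 79860)*(-161889) = 40381*(-161889) = -6537239709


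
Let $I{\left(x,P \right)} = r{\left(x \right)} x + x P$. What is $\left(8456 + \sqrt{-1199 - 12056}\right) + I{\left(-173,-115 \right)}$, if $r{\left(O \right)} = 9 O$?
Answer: $297712 + i \sqrt{13255} \approx 2.9771 \cdot 10^{5} + 115.13 i$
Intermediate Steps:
$I{\left(x,P \right)} = 9 x^{2} + P x$ ($I{\left(x,P \right)} = 9 x x + x P = 9 x^{2} + P x$)
$\left(8456 + \sqrt{-1199 - 12056}\right) + I{\left(-173,-115 \right)} = \left(8456 + \sqrt{-1199 - 12056}\right) - 173 \left(-115 + 9 \left(-173\right)\right) = \left(8456 + \sqrt{-13255}\right) - 173 \left(-115 - 1557\right) = \left(8456 + i \sqrt{13255}\right) - -289256 = \left(8456 + i \sqrt{13255}\right) + 289256 = 297712 + i \sqrt{13255}$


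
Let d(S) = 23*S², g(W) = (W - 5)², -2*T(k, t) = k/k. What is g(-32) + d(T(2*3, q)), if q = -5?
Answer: 5499/4 ≈ 1374.8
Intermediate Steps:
T(k, t) = -½ (T(k, t) = -k/(2*k) = -½*1 = -½)
g(W) = (-5 + W)²
g(-32) + d(T(2*3, q)) = (-5 - 32)² + 23*(-½)² = (-37)² + 23*(¼) = 1369 + 23/4 = 5499/4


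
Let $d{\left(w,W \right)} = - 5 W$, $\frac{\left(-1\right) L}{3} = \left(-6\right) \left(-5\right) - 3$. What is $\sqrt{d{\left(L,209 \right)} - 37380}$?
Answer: $5 i \sqrt{1537} \approx 196.02 i$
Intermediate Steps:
$L = -81$ ($L = - 3 \left(\left(-6\right) \left(-5\right) - 3\right) = - 3 \left(30 - 3\right) = \left(-3\right) 27 = -81$)
$\sqrt{d{\left(L,209 \right)} - 37380} = \sqrt{\left(-5\right) 209 - 37380} = \sqrt{-1045 - 37380} = \sqrt{-38425} = 5 i \sqrt{1537}$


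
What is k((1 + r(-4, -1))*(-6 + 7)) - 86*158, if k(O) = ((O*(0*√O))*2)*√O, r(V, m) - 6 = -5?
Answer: -13588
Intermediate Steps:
r(V, m) = 1 (r(V, m) = 6 - 5 = 1)
k(O) = 0 (k(O) = ((O*0)*2)*√O = (0*2)*√O = 0*√O = 0)
k((1 + r(-4, -1))*(-6 + 7)) - 86*158 = 0 - 86*158 = 0 - 13588 = -13588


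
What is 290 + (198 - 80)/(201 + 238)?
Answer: 127428/439 ≈ 290.27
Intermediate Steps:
290 + (198 - 80)/(201 + 238) = 290 + 118/439 = 127428/439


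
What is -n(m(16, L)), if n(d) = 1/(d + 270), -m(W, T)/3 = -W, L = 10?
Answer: -1/318 ≈ -0.0031447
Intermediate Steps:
m(W, T) = 3*W (m(W, T) = -(-3)*W = 3*W)
n(d) = 1/(270 + d)
-n(m(16, L)) = -1/(270 + 3*16) = -1/(270 + 48) = -1/318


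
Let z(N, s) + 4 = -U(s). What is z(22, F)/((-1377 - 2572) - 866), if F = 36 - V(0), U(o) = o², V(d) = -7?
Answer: 1853/4815 ≈ 0.38484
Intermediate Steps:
F = 43 (F = 36 - 1*(-7) = 36 + 7 = 43)
z(N, s) = -4 - s²
z(22, F)/((-1377 - 2572) - 866) = (-4 - 1*43²)/((-1377 - 2572) - 866) = (-4 - 1*1849)/(-3949 - 866) = (-4 - 1849)/(-4815) = -1853*(-1/4815) = 1853/4815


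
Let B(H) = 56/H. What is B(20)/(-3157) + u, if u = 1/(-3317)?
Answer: -8889/7479835 ≈ -0.0011884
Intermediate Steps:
u = -1/3317 ≈ -0.00030148
B(20)/(-3157) + u = (56/20)/(-3157) - 1/3317 = (56*(1/20))*(-1/3157) - 1/3317 = (14/5)*(-1/3157) - 1/3317 = -2/2255 - 1/3317 = -8889/7479835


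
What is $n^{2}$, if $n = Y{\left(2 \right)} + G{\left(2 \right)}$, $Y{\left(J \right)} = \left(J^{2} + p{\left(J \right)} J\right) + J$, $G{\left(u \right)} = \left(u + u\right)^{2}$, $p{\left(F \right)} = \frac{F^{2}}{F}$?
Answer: $676$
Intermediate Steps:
$p{\left(F \right)} = F$
$G{\left(u \right)} = 4 u^{2}$ ($G{\left(u \right)} = \left(2 u\right)^{2} = 4 u^{2}$)
$Y{\left(J \right)} = J + 2 J^{2}$ ($Y{\left(J \right)} = \left(J^{2} + J J\right) + J = \left(J^{2} + J^{2}\right) + J = 2 J^{2} + J = J + 2 J^{2}$)
$n = 26$ ($n = 2 \left(1 + 2 \cdot 2\right) + 4 \cdot 2^{2} = 2 \left(1 + 4\right) + 4 \cdot 4 = 2 \cdot 5 + 16 = 10 + 16 = 26$)
$n^{2} = 26^{2} = 676$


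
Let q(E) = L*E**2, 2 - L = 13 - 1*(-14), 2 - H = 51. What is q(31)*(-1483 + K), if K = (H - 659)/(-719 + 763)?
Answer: 396172250/11 ≈ 3.6016e+7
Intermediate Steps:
H = -49 (H = 2 - 1*51 = 2 - 51 = -49)
L = -25 (L = 2 - (13 - 1*(-14)) = 2 - (13 + 14) = 2 - 1*27 = 2 - 27 = -25)
q(E) = -25*E**2
K = -177/11 (K = (-49 - 659)/(-719 + 763) = -708/44 = -708*1/44 = -177/11 ≈ -16.091)
q(31)*(-1483 + K) = (-25*31**2)*(-1483 - 177/11) = -25*961*(-16490/11) = -24025*(-16490/11) = 396172250/11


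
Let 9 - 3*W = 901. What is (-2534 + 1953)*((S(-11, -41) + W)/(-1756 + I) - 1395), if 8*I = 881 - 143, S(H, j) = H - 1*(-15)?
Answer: 294172501/363 ≈ 8.1039e+5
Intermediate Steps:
S(H, j) = 15 + H (S(H, j) = H + 15 = 15 + H)
W = -892/3 (W = 3 - ⅓*901 = 3 - 901/3 = -892/3 ≈ -297.33)
I = 369/4 (I = (881 - 143)/8 = (⅛)*738 = 369/4 ≈ 92.250)
(-2534 + 1953)*((S(-11, -41) + W)/(-1756 + I) - 1395) = (-2534 + 1953)*(((15 - 11) - 892/3)/(-1756 + 369/4) - 1395) = -581*((4 - 892/3)/(-6655/4) - 1395) = -581*(-880/3*(-4/6655) - 1395) = -581*(64/363 - 1395) = -581*(-506321/363) = 294172501/363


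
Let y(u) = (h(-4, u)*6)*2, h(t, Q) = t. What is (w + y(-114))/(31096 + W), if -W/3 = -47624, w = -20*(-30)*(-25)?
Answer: -1881/21746 ≈ -0.086499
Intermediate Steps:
w = -15000 (w = 600*(-25) = -15000)
W = 142872 (W = -3*(-47624) = 142872)
y(u) = -48 (y(u) = -4*6*2 = -24*2 = -48)
(w + y(-114))/(31096 + W) = (-15000 - 48)/(31096 + 142872) = -15048/173968 = -15048*1/173968 = -1881/21746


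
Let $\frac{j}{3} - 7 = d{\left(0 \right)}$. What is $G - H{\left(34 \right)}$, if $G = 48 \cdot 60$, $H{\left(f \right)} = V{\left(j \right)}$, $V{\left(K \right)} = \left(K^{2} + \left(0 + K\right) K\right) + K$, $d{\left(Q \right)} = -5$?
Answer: $2802$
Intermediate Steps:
$j = 6$ ($j = 21 + 3 \left(-5\right) = 21 - 15 = 6$)
$V{\left(K \right)} = K + 2 K^{2}$ ($V{\left(K \right)} = \left(K^{2} + K K\right) + K = \left(K^{2} + K^{2}\right) + K = 2 K^{2} + K = K + 2 K^{2}$)
$H{\left(f \right)} = 78$ ($H{\left(f \right)} = 6 \left(1 + 2 \cdot 6\right) = 6 \left(1 + 12\right) = 6 \cdot 13 = 78$)
$G = 2880$
$G - H{\left(34 \right)} = 2880 - 78 = 2802$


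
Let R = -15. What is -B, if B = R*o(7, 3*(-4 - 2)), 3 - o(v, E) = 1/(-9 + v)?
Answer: 105/2 ≈ 52.500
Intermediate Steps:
o(v, E) = 3 - 1/(-9 + v)
B = -105/2 (B = -15*(-28 + 3*7)/(-9 + 7) = -15*(-28 + 21)/(-2) = -(-15)*(-7)/2 = -15*7/2 = -105/2 ≈ -52.500)
-B = -1*(-105/2) = 105/2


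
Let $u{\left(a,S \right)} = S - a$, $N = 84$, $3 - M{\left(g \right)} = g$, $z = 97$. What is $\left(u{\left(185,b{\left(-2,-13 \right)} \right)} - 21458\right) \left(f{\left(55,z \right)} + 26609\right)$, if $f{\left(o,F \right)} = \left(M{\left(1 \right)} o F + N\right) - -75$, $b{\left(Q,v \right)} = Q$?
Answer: $-810345510$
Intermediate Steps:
$M{\left(g \right)} = 3 - g$
$f{\left(o,F \right)} = 159 + 2 F o$ ($f{\left(o,F \right)} = \left(\left(3 - 1\right) o F + 84\right) - -75 = \left(\left(3 - 1\right) o F + 84\right) + 75 = \left(2 o F + 84\right) + 75 = \left(2 F o + 84\right) + 75 = \left(84 + 2 F o\right) + 75 = 159 + 2 F o$)
$\left(u{\left(185,b{\left(-2,-13 \right)} \right)} - 21458\right) \left(f{\left(55,z \right)} + 26609\right) = \left(\left(-2 - 185\right) - 21458\right) \left(\left(159 + 2 \cdot 97 \cdot 55\right) + 26609\right) = \left(\left(-2 - 185\right) - 21458\right) \left(\left(159 + 10670\right) + 26609\right) = \left(-187 - 21458\right) \left(10829 + 26609\right) = \left(-21645\right) 37438 = -810345510$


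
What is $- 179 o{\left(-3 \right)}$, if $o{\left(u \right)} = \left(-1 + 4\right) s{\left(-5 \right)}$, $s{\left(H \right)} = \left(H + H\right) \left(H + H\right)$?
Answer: $-53700$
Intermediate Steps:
$s{\left(H \right)} = 4 H^{2}$ ($s{\left(H \right)} = 2 H 2 H = 4 H^{2}$)
$o{\left(u \right)} = 300$ ($o{\left(u \right)} = \left(-1 + 4\right) 4 \left(-5\right)^{2} = 3 \cdot 4 \cdot 25 = 3 \cdot 100 = 300$)
$- 179 o{\left(-3 \right)} = \left(-179\right) 300 = -53700$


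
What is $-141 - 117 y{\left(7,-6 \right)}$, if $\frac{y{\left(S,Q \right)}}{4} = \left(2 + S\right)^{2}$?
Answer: $-38049$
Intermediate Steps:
$y{\left(S,Q \right)} = 4 \left(2 + S\right)^{2}$
$-141 - 117 y{\left(7,-6 \right)} = -141 - 117 \cdot 4 \left(2 + 7\right)^{2} = -141 - 117 \cdot 4 \cdot 9^{2} = -141 - 117 \cdot 4 \cdot 81 = -141 - 37908 = -38049$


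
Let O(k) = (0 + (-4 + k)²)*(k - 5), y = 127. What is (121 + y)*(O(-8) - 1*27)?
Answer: -470952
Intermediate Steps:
O(k) = (-4 + k)²*(-5 + k)
(121 + y)*(O(-8) - 1*27) = (121 + 127)*((-4 - 8)²*(-5 - 8) - 1*27) = 248*((-12)²*(-13) - 27) = 248*(144*(-13) - 27) = 248*(-1872 - 27) = 248*(-1899) = -470952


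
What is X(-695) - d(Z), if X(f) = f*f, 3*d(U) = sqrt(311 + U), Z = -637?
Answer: 483025 - I*sqrt(326)/3 ≈ 4.8303e+5 - 6.0185*I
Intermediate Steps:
d(U) = sqrt(311 + U)/3
X(f) = f**2
X(-695) - d(Z) = (-695)**2 - sqrt(311 - 637)/3 = 483025 - sqrt(-326)/3 = 483025 - I*sqrt(326)/3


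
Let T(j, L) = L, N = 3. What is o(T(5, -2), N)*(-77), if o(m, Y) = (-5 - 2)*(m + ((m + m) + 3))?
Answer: -1617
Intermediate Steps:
o(m, Y) = -21 - 21*m (o(m, Y) = -7*(m + (2*m + 3)) = -7*(m + (3 + 2*m)) = -7*(3 + 3*m) = -21 - 21*m)
o(T(5, -2), N)*(-77) = (-21 - 21*(-2))*(-77) = (-21 + 42)*(-77) = 21*(-77) = -1617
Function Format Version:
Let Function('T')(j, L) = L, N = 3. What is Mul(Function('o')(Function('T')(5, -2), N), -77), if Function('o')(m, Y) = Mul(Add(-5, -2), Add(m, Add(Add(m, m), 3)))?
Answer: -1617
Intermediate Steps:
Function('o')(m, Y) = Add(-21, Mul(-21, m)) (Function('o')(m, Y) = Mul(-7, Add(m, Add(Mul(2, m), 3))) = Mul(-7, Add(m, Add(3, Mul(2, m)))) = Mul(-7, Add(3, Mul(3, m))) = Add(-21, Mul(-21, m)))
Mul(Function('o')(Function('T')(5, -2), N), -77) = Mul(Add(-21, Mul(-21, -2)), -77) = Mul(Add(-21, 42), -77) = Mul(21, -77) = -1617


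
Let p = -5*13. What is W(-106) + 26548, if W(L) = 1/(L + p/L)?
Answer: 296567602/11171 ≈ 26548.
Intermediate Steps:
p = -65
W(L) = 1/(L - 65/L)
W(-106) + 26548 = -106/(-65 + (-106)²) + 26548 = -106/(-65 + 11236) + 26548 = -106/11171 + 26548 = 296567602/11171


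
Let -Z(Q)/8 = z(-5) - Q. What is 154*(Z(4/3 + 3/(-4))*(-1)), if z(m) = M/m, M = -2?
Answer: -3388/15 ≈ -225.87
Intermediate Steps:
z(m) = -2/m
Z(Q) = -16/5 + 8*Q (Z(Q) = -8*(-2/(-5) - Q) = -8*(-2*(-⅕) - Q) = -8*(⅖ - Q) = -16/5 + 8*Q)
154*(Z(4/3 + 3/(-4))*(-1)) = 154*((-16/5 + 8*(4/3 + 3/(-4)))*(-1)) = 154*((-16/5 + 8*(4*(⅓) + 3*(-¼)))*(-1)) = 154*((-16/5 + 8*(4/3 - ¾))*(-1)) = 154*((-16/5 + 8*(7/12))*(-1)) = 154*((-16/5 + 14/3)*(-1)) = 154*((22/15)*(-1)) = 154*(-22/15) = -3388/15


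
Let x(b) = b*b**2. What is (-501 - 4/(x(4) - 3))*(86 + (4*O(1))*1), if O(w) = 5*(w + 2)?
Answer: -4462490/61 ≈ -73156.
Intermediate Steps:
x(b) = b**3
O(w) = 10 + 5*w (O(w) = 5*(2 + w) = 10 + 5*w)
(-501 - 4/(x(4) - 3))*(86 + (4*O(1))*1) = (-501 - 4/(4**3 - 3))*(86 + (4*(10 + 5*1))*1) = (-501 - 4/(64 - 3))*(86 + (4*(10 + 5))*1) = (-501 - 4/61)*(86 + (4*15)*1) = (-501 - 4*1/61)*(86 + 60*1) = (-501 - 4/61)*(86 + 60) = -30565/61*146 = -4462490/61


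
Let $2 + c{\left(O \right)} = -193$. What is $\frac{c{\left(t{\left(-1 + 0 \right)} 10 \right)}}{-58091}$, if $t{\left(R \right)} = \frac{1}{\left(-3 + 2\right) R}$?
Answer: $\frac{195}{58091} \approx 0.0033568$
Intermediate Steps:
$t{\left(R \right)} = - \frac{1}{R}$ ($t{\left(R \right)} = \frac{1}{\left(-1\right) R} = - \frac{1}{R}$)
$c{\left(O \right)} = -195$ ($c{\left(O \right)} = -2 - 193 = -195$)
$\frac{c{\left(t{\left(-1 + 0 \right)} 10 \right)}}{-58091} = - \frac{195}{-58091} = \left(-195\right) \left(- \frac{1}{58091}\right) = \frac{195}{58091}$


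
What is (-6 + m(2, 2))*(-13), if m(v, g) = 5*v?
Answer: -52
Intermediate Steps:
(-6 + m(2, 2))*(-13) = (-6 + 5*2)*(-13) = (-6 + 10)*(-13) = 4*(-13) = -52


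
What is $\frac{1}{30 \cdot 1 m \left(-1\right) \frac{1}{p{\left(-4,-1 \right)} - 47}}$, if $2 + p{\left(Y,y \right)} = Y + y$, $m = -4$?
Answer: $- \frac{9}{20} \approx -0.45$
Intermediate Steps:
$p{\left(Y,y \right)} = -2 + Y + y$ ($p{\left(Y,y \right)} = -2 + \left(Y + y\right) = -2 + Y + y$)
$\frac{1}{30 \cdot 1 m \left(-1\right) \frac{1}{p{\left(-4,-1 \right)} - 47}} = \frac{1}{30 \cdot 1 \left(-4\right) \left(-1\right) \frac{1}{\left(-2 - 4 - 1\right) - 47}} = \frac{1}{30 \left(\left(-4\right) \left(-1\right)\right) \frac{1}{-7 - 47}} = \frac{1}{30 \cdot 4 \frac{1}{-54}} = \frac{1}{120 \left(- \frac{1}{54}\right)} = \frac{1}{- \frac{20}{9}} = - \frac{9}{20}$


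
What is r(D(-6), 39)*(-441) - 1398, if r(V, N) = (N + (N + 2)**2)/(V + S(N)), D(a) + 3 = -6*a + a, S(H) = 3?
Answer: -26682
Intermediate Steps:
D(a) = -3 - 5*a (D(a) = -3 + (-6*a + a) = -3 - 5*a)
r(V, N) = (N + (2 + N)**2)/(3 + V) (r(V, N) = (N + (N + 2)**2)/(V + 3) = (N + (2 + N)**2)/(3 + V))
r(D(-6), 39)*(-441) - 1398 = ((39 + (2 + 39)**2)/(3 + (-3 - 5*(-6))))*(-441) - 1398 = ((39 + 41**2)/(3 + (-3 + 30)))*(-441) - 1398 = ((39 + 1681)/(3 + 27))*(-441) - 1398 = (1720/30)*(-441) - 1398 = ((1/30)*1720)*(-441) - 1398 = (172/3)*(-441) - 1398 = -25284 - 1398 = -26682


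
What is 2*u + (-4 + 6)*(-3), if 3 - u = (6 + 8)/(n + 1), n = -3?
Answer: 14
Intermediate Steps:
u = 10 (u = 3 - (6 + 8)/(-3 + 1) = 3 - 14/(-2) = 3 - 14*(-1)/2 = 3 - 1*(-7) = 3 + 7 = 10)
2*u + (-4 + 6)*(-3) = 2*10 + (-4 + 6)*(-3) = 20 + 2*(-3) = 20 - 6 = 14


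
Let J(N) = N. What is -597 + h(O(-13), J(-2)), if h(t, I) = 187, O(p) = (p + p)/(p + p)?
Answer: -410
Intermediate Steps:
O(p) = 1 (O(p) = (2*p)/((2*p)) = (2*p)*(1/(2*p)) = 1)
-597 + h(O(-13), J(-2)) = -597 + 187 = -410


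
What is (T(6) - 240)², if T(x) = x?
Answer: 54756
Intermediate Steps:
(T(6) - 240)² = (6 - 240)² = (-234)² = 54756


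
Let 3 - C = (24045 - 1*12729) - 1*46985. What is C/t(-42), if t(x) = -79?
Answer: -35672/79 ≈ -451.54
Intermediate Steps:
C = 35672 (C = 3 - ((24045 - 1*12729) - 1*46985) = 3 - ((24045 - 12729) - 46985) = 3 - (11316 - 46985) = 3 - 1*(-35669) = 3 + 35669 = 35672)
C/t(-42) = 35672/(-79) = 35672*(-1/79) = -35672/79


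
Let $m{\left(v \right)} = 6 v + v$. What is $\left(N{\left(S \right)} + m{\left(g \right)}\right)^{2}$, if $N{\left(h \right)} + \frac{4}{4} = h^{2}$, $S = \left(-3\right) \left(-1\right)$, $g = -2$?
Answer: $36$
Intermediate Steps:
$S = 3$
$N{\left(h \right)} = -1 + h^{2}$
$m{\left(v \right)} = 7 v$
$\left(N{\left(S \right)} + m{\left(g \right)}\right)^{2} = \left(\left(-1 + 3^{2}\right) + 7 \left(-2\right)\right)^{2} = \left(\left(-1 + 9\right) - 14\right)^{2} = \left(8 - 14\right)^{2} = \left(-6\right)^{2} = 36$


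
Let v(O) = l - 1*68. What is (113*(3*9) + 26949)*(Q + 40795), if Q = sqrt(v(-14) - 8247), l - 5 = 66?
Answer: 1223850000 + 180000*I*sqrt(229) ≈ 1.2238e+9 + 2.7239e+6*I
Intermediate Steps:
l = 71 (l = 5 + 66 = 71)
v(O) = 3 (v(O) = 71 - 1*68 = 71 - 68 = 3)
Q = 6*I*sqrt(229) (Q = sqrt(3 - 8247) = sqrt(-8244) = 6*I*sqrt(229) ≈ 90.797*I)
(113*(3*9) + 26949)*(Q + 40795) = (113*(3*9) + 26949)*(6*I*sqrt(229) + 40795) = (113*27 + 26949)*(40795 + 6*I*sqrt(229)) = (3051 + 26949)*(40795 + 6*I*sqrt(229)) = 30000*(40795 + 6*I*sqrt(229)) = 1223850000 + 180000*I*sqrt(229)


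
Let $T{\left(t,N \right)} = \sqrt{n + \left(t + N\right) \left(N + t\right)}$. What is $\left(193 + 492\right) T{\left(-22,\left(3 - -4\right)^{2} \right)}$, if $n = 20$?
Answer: $685 \sqrt{749} \approx 18747.0$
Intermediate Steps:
$T{\left(t,N \right)} = \sqrt{20 + \left(N + t\right)^{2}}$ ($T{\left(t,N \right)} = \sqrt{20 + \left(t + N\right) \left(N + t\right)} = \sqrt{20 + \left(N + t\right) \left(N + t\right)} = \sqrt{20 + \left(N + t\right)^{2}}$)
$\left(193 + 492\right) T{\left(-22,\left(3 - -4\right)^{2} \right)} = \left(193 + 492\right) \sqrt{20 + \left(\left(3 - -4\right)^{2} - 22\right)^{2}} = 685 \sqrt{20 + \left(\left(3 + \left(-1 + 5\right)\right)^{2} - 22\right)^{2}} = 685 \sqrt{20 + \left(\left(3 + 4\right)^{2} - 22\right)^{2}} = 685 \sqrt{20 + \left(7^{2} - 22\right)^{2}} = 685 \sqrt{20 + \left(49 - 22\right)^{2}} = 685 \sqrt{20 + 27^{2}} = 685 \sqrt{20 + 729} = 685 \sqrt{749}$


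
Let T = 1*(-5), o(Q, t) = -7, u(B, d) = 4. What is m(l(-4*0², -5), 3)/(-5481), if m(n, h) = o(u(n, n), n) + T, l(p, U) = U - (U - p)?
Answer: 4/1827 ≈ 0.0021894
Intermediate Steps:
T = -5
l(p, U) = p (l(p, U) = U + (p - U) = p)
m(n, h) = -12 (m(n, h) = -7 - 5 = -12)
m(l(-4*0², -5), 3)/(-5481) = -12/(-5481) = -12*(-1/5481) = 4/1827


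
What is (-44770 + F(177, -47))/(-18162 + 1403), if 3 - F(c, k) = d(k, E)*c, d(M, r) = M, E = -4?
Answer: 36448/16759 ≈ 2.1748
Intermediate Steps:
F(c, k) = 3 - c*k (F(c, k) = 3 - k*c = 3 - c*k)
(-44770 + F(177, -47))/(-18162 + 1403) = (-44770 + (3 - 1*177*(-47)))/(-18162 + 1403) = (-44770 + (3 + 8319))/(-16759) = (-44770 + 8322)*(-1/16759) = -36448*(-1/16759) = 36448/16759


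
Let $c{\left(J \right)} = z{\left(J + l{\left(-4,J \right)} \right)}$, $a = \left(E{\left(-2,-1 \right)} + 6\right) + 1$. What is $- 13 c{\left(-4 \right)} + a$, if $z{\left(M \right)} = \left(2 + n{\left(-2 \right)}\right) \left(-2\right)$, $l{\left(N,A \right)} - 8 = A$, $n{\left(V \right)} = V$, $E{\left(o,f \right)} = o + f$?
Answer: $4$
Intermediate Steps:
$E{\left(o,f \right)} = f + o$
$l{\left(N,A \right)} = 8 + A$
$a = 4$ ($a = \left(\left(-1 - 2\right) + 6\right) + 1 = \left(-3 + 6\right) + 1 = 3 + 1 = 4$)
$z{\left(M \right)} = 0$ ($z{\left(M \right)} = \left(2 - 2\right) \left(-2\right) = 0 \left(-2\right) = 0$)
$c{\left(J \right)} = 0$
$- 13 c{\left(-4 \right)} + a = \left(-13\right) 0 + 4 = 0 + 4 = 4$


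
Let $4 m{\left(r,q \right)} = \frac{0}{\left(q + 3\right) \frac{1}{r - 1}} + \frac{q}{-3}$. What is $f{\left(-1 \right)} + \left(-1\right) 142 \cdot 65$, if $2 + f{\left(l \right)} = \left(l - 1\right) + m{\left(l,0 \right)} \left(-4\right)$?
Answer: $-9234$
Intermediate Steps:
$m{\left(r,q \right)} = - \frac{q}{12}$ ($m{\left(r,q \right)} = \frac{\frac{0}{\left(q + 3\right) \frac{1}{r - 1}} + \frac{q}{-3}}{4} = \frac{\frac{0}{\left(3 + q\right) \frac{1}{-1 + r}} + q \left(- \frac{1}{3}\right)}{4} = \frac{\frac{0}{\frac{1}{-1 + r} \left(3 + q\right)} - \frac{q}{3}}{4} = \frac{0 \frac{-1 + r}{3 + q} - \frac{q}{3}}{4} = \frac{0 - \frac{q}{3}}{4} = \frac{\left(- \frac{1}{3}\right) q}{4} = - \frac{q}{12}$)
$f{\left(l \right)} = -3 + l$ ($f{\left(l \right)} = -2 + \left(\left(l - 1\right) + \left(- \frac{1}{12}\right) 0 \left(-4\right)\right) = -2 + \left(\left(l - 1\right) + 0 \left(-4\right)\right) = -2 + \left(\left(-1 + l\right) + 0\right) = -2 + \left(-1 + l\right) = -3 + l$)
$f{\left(-1 \right)} + \left(-1\right) 142 \cdot 65 = \left(-3 - 1\right) + \left(-1\right) 142 \cdot 65 = -4 - 9230 = -9234$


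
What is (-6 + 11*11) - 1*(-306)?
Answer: 421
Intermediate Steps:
(-6 + 11*11) - 1*(-306) = (-6 + 121) + 306 = 115 + 306 = 421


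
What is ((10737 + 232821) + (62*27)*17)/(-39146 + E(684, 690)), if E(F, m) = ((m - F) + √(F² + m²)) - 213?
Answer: -10704645648/1547714653 - 1632096*√26221/1547714653 ≈ -7.0872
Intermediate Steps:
E(F, m) = -213 + m + √(F² + m²) - F (E(F, m) = (m + √(F² + m²) - F) - 213 = -213 + m + √(F² + m²) - F)
((10737 + 232821) + (62*27)*17)/(-39146 + E(684, 690)) = ((10737 + 232821) + (62*27)*17)/(-39146 + (-213 + 690 + √(684² + 690²) - 1*684)) = (243558 + 1674*17)/(-39146 + (-213 + 690 + √(467856 + 476100) - 684)) = (243558 + 28458)/(-39146 + (-213 + 690 + √943956 - 684)) = 272016/(-39146 + (-213 + 690 + 6*√26221 - 684)) = 272016/(-39146 + (-207 + 6*√26221)) = 272016/(-39353 + 6*√26221)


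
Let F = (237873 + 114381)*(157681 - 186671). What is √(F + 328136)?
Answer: 2*I*√2552878831 ≈ 1.0105e+5*I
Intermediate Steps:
F = -10211843460 (F = 352254*(-28990) = -10211843460)
√(F + 328136) = √(-10211843460 + 328136) = √(-10211515324) = 2*I*√2552878831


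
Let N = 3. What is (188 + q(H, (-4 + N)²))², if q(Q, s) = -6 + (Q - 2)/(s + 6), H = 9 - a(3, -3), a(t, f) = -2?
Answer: 1646089/49 ≈ 33594.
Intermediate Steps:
H = 11 (H = 9 - 1*(-2) = 9 + 2 = 11)
q(Q, s) = -6 + (-2 + Q)/(6 + s)
(188 + q(H, (-4 + N)²))² = (188 + (-38 + 11 - 6*(-4 + 3)²)/(6 + (-4 + 3)²))² = (188 + (-38 + 11 - 6*(-1)²)/(6 + (-1)²))² = (188 + (-38 + 11 - 6*1)/(6 + 1))² = (188 + (-38 + 11 - 6)/7)² = (188 + (⅐)*(-33))² = (188 - 33/7)² = (1283/7)² = 1646089/49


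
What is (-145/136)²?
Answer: 21025/18496 ≈ 1.1367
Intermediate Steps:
(-145/136)² = 21025/18496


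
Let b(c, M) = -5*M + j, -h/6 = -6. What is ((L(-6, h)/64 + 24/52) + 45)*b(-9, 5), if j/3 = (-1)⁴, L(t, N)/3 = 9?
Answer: -419925/416 ≈ -1009.4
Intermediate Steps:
h = 36 (h = -6*(-6) = 36)
L(t, N) = 27 (L(t, N) = 3*9 = 27)
j = 3 (j = 3*(-1)⁴ = 3*1 = 3)
b(c, M) = 3 - 5*M (b(c, M) = -5*M + 3 = 3 - 5*M)
((L(-6, h)/64 + 24/52) + 45)*b(-9, 5) = ((27/64 + 24/52) + 45)*(3 - 5*5) = ((27*(1/64) + 24*(1/52)) + 45)*(3 - 25) = ((27/64 + 6/13) + 45)*(-22) = (735/832 + 45)*(-22) = (38175/832)*(-22) = -419925/416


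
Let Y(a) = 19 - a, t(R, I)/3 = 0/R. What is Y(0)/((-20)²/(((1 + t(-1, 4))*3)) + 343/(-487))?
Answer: 27759/193771 ≈ 0.14326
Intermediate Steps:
t(R, I) = 0 (t(R, I) = 3*(0/R) = 3*0 = 0)
Y(0)/((-20)²/(((1 + t(-1, 4))*3)) + 343/(-487)) = (19 - 1*0)/((-20)²/(((1 + 0)*3)) + 343/(-487)) = (19 + 0)/(400/((1*3)) + 343*(-1/487)) = 19/(400/3 - 343/487) = 19/(193771/1461) = 19*(1461/193771) = 27759/193771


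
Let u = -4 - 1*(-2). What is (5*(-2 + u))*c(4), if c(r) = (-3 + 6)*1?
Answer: -60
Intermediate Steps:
c(r) = 3 (c(r) = 3*1 = 3)
u = -2 (u = -4 + 2 = -2)
(5*(-2 + u))*c(4) = (5*(-2 - 2))*3 = (5*(-4))*3 = -20*3 = -60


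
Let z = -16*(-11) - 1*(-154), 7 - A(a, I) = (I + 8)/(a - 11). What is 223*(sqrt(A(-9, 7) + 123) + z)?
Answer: 73590 + 223*sqrt(523)/2 ≈ 76140.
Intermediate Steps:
A(a, I) = 7 - (8 + I)/(-11 + a) (A(a, I) = 7 - (I + 8)/(a - 11) = 7 - (8 + I)/(-11 + a))
z = 330 (z = 176 + 154 = 330)
223*(sqrt(A(-9, 7) + 123) + z) = 223*(sqrt((-85 - 1*7 + 7*(-9))/(-11 - 9) + 123) + 330) = 223*(sqrt((-85 - 7 - 63)/(-20) + 123) + 330) = 223*(sqrt(-1/20*(-155) + 123) + 330) = 223*(sqrt(31/4 + 123) + 330) = 223*(sqrt(523/4) + 330) = 223*(sqrt(523)/2 + 330) = 223*(330 + sqrt(523)/2) = 73590 + 223*sqrt(523)/2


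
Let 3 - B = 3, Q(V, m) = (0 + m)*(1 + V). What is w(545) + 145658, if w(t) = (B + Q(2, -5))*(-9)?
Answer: 145793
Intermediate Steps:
Q(V, m) = m*(1 + V)
B = 0 (B = 3 - 1*3 = 3 - 3 = 0)
w(t) = 135 (w(t) = (0 - 5*(1 + 2))*(-9) = (0 - 5*3)*(-9) = (0 - 15)*(-9) = -15*(-9) = 135)
w(545) + 145658 = 135 + 145658 = 145793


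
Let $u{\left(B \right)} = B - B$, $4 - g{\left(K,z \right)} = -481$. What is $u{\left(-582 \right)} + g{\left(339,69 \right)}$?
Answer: $485$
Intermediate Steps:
$g{\left(K,z \right)} = 485$ ($g{\left(K,z \right)} = 4 - -481 = 4 + 481 = 485$)
$u{\left(B \right)} = 0$
$u{\left(-582 \right)} + g{\left(339,69 \right)} = 0 + 485 = 485$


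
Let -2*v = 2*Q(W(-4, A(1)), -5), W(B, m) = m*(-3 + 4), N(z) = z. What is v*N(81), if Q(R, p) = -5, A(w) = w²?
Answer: 405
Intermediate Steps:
W(B, m) = m (W(B, m) = m*1 = m)
v = 5 (v = -(-5) = -½*(-10) = 5)
v*N(81) = 5*81 = 405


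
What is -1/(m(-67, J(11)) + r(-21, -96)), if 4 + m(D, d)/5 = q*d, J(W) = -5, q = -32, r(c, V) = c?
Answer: -1/759 ≈ -0.0013175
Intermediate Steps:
m(D, d) = -20 - 160*d (m(D, d) = -20 + 5*(-32*d) = -20 - 160*d)
-1/(m(-67, J(11)) + r(-21, -96)) = -1/((-20 - 160*(-5)) - 21) = -1/((-20 + 800) - 21) = -1/(780 - 21) = -1/759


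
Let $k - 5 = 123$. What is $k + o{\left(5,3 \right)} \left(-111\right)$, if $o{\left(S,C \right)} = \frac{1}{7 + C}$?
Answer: $\frac{1169}{10} \approx 116.9$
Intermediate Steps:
$k = 128$ ($k = 5 + 123 = 128$)
$k + o{\left(5,3 \right)} \left(-111\right) = 128 + \frac{1}{7 + 3} \left(-111\right) = 128 + \frac{1}{10} \left(-111\right) = 128 - \frac{111}{10} = \frac{1169}{10}$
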